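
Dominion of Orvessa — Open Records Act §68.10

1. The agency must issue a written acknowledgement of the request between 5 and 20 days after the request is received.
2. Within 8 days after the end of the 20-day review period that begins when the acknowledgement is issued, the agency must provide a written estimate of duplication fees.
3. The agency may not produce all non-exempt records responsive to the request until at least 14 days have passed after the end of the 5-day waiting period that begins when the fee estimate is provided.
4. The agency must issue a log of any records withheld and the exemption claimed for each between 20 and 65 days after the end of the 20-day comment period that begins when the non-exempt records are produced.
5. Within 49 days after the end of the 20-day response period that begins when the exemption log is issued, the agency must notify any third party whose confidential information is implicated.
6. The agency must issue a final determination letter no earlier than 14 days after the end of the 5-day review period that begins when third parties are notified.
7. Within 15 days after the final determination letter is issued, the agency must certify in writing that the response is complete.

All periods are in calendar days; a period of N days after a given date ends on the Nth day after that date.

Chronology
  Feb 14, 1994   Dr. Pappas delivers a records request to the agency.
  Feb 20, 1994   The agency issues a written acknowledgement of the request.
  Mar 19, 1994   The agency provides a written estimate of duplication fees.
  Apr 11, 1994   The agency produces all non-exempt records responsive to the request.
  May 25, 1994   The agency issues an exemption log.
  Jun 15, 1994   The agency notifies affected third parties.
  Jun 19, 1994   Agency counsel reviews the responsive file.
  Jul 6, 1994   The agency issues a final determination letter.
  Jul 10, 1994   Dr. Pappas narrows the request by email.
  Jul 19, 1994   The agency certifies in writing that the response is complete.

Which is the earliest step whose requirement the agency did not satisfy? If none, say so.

Step 1 — 5 and 20 days from Feb 14, 1994 (when the request is received) are Feb 19, 1994 and Mar 6, 1994 respectively; Feb 20, 1994 falls inside that range.
Step 2 — counting 8 days from Mar 12, 1994 (end of the 20-day review period, which began when the acknowledgement is issued on Feb 20, 1994) gives a deadline of Mar 20, 1994; done Mar 19, 1994 — timely.
Step 3 — must wait 14 days from Mar 24, 1994 (end of the 5-day waiting period, which began when the fee estimate is provided on Mar 19, 1994), so not before Apr 7, 1994; done Apr 11, 1994, after the minimum wait.
Step 4 — 20 and 65 days from May 1, 1994 (end of the 20-day comment period, which began when the non-exempt records are produced on Apr 11, 1994) are May 21, 1994 and Jul 5, 1994 respectively; May 25, 1994 falls inside that range.
Step 5 — counting 49 days from Jun 14, 1994 (end of the 20-day response period, which began when the exemption log is issued on May 25, 1994) gives a deadline of Aug 2, 1994; Jun 15, 1994 is within that limit.
Step 6 — must wait 14 days from Jun 20, 1994 (end of the 5-day review period, which began when third parties are notified on Jun 15, 1994), so not before Jul 4, 1994; done Jul 6, 1994 — permitted.
Step 7 — counting 15 days from Jul 6, 1994 (when the final determination letter is issued) gives a deadline of Jul 21, 1994; completed Jul 19, 1994, before the deadline.

None — every step was satisfied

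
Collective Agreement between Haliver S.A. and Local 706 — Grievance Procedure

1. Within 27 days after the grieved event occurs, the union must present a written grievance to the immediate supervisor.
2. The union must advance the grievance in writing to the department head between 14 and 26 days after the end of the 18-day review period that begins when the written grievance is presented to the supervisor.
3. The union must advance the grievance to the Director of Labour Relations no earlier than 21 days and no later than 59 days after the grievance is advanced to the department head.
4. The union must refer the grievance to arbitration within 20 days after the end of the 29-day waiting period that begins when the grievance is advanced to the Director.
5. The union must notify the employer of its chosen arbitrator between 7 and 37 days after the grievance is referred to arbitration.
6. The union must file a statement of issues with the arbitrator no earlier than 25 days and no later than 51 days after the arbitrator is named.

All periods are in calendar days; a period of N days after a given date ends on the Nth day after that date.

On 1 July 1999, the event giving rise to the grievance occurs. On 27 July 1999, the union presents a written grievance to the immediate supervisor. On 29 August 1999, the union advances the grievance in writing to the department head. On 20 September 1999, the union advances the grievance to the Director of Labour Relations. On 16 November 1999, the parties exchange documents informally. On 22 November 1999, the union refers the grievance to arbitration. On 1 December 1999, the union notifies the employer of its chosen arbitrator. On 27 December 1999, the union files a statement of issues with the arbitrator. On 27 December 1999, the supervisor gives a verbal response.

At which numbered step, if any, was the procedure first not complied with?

Step 4

Step 1 — counting 27 days from 1 July 1999 (when the grieved event occurs) gives a deadline of 28 July 1999; done 27 July 1999 — timely.
Step 2 — 14 and 26 days from 14 August 1999 (end of the 18-day review period, which began when the written grievance is presented to the supervisor on 27 July 1999) are 28 August 1999 and 9 September 1999 respectively; done 29 August 1999, which is between those dates.
Step 3 — 21 and 59 days from 29 August 1999 (when the grievance is advanced to the department head) are 19 September 1999 and 27 October 1999 respectively; done 20 September 1999, which is between those dates.
Step 4 — counting 20 days from 19 October 1999 (end of the 29-day waiting period, which began when the grievance is advanced to the Director on 20 September 1999) gives a deadline of 8 November 1999; done 22 November 1999 — 14 days late.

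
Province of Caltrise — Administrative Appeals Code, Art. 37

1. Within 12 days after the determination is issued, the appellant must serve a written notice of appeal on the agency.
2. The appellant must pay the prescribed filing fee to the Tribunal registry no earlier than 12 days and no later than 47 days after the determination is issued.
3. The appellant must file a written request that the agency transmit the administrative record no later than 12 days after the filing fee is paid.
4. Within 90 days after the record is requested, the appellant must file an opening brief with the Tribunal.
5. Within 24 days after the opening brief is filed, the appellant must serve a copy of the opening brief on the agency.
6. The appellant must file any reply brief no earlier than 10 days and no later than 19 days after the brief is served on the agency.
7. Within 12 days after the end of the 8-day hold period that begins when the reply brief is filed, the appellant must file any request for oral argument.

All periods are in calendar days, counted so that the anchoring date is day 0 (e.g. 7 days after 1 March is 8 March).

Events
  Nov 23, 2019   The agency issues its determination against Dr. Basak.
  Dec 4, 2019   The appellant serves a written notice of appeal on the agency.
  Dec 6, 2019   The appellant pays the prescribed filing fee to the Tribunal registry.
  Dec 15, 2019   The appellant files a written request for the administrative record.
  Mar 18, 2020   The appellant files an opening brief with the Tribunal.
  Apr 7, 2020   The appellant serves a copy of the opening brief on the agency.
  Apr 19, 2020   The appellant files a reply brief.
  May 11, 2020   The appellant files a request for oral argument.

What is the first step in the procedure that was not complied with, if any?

(1) due by Nov 23, 2019 + 12 days = Dec 5, 2019; completed Dec 4, 2019, before the deadline.
(2) the permitted window runs from Nov 23, 2019 + 12 = Dec 5, 2019 to Nov 23, 2019 + 47 = Jan 9, 2020; done Dec 6, 2019 — within the window.
(3) due by Dec 6, 2019 + 12 days = Dec 18, 2019; Dec 15, 2019 is within that limit.
(4) due by Dec 15, 2019 + 90 days = Mar 14, 2020; not done until Mar 18, 2020, 4 days after the deadline.

Step 4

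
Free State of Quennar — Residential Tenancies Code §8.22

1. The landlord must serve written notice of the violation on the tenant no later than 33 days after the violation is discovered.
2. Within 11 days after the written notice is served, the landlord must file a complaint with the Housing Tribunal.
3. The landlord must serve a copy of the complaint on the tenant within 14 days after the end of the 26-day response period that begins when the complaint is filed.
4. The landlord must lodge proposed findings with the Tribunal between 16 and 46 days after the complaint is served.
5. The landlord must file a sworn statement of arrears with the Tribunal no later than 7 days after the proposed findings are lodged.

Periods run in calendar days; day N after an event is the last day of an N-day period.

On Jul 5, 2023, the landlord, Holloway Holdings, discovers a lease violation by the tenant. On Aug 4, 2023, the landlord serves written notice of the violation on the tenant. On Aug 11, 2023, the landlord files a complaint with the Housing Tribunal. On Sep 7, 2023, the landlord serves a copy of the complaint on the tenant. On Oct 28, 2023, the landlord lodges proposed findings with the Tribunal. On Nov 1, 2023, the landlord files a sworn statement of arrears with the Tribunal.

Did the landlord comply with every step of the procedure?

Step 1: 33 days after Jul 5, 2023 (when the violation is discovered) is Aug 7, 2023; completed Aug 4, 2023, before the deadline.
Step 2: 11 days after Aug 4, 2023 (when the written notice is served) is Aug 15, 2023; done Aug 11, 2023 — timely.
Step 3: 14 days after Sep 6, 2023 (end of the 26-day response period, which began when the complaint is filed on Aug 11, 2023) is Sep 20, 2023; Sep 7, 2023 is within that limit.
Step 4: the window is 16–46 days after Sep 7, 2023 (when the complaint is served), so Sep 23, 2023 through Oct 23, 2023; done Oct 28, 2023 — 5 days after the window closed.
No need to go further; step 4 was not satisfied.

No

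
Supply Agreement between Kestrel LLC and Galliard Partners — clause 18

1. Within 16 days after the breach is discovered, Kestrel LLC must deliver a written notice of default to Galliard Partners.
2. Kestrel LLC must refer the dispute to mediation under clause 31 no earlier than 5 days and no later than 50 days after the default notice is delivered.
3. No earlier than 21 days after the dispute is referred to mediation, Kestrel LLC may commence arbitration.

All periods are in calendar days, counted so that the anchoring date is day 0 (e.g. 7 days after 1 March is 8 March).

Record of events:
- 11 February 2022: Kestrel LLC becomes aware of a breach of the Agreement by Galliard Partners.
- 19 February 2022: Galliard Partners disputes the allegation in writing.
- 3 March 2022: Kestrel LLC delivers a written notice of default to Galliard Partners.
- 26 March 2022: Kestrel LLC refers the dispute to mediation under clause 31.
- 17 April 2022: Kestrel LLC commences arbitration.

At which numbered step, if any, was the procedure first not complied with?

(1) due by 11 February 2022 + 16 days = 27 February 2022; done 3 March 2022 — 4 days late.
That is the first point of non-compliance.

Step 1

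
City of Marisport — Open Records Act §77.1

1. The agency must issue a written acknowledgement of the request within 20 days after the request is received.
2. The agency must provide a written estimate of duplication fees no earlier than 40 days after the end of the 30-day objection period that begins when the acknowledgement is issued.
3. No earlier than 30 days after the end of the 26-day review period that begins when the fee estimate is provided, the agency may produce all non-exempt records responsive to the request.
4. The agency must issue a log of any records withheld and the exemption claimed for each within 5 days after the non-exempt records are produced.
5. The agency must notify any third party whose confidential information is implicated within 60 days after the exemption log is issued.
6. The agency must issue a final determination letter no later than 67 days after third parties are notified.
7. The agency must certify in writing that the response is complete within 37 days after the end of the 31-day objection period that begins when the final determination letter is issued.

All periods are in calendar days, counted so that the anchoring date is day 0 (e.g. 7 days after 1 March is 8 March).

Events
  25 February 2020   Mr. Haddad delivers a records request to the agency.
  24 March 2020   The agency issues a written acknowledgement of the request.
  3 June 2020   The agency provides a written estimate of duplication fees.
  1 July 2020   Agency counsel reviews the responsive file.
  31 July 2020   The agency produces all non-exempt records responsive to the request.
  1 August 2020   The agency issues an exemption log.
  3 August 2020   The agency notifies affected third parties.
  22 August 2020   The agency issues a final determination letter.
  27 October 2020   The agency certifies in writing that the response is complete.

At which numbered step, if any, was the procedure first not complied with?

Step 1 — counting 20 days from 25 February 2020 (when the request is received) gives a deadline of 16 March 2020; not done until 24 March 2020, 8 days after the deadline.

Step 1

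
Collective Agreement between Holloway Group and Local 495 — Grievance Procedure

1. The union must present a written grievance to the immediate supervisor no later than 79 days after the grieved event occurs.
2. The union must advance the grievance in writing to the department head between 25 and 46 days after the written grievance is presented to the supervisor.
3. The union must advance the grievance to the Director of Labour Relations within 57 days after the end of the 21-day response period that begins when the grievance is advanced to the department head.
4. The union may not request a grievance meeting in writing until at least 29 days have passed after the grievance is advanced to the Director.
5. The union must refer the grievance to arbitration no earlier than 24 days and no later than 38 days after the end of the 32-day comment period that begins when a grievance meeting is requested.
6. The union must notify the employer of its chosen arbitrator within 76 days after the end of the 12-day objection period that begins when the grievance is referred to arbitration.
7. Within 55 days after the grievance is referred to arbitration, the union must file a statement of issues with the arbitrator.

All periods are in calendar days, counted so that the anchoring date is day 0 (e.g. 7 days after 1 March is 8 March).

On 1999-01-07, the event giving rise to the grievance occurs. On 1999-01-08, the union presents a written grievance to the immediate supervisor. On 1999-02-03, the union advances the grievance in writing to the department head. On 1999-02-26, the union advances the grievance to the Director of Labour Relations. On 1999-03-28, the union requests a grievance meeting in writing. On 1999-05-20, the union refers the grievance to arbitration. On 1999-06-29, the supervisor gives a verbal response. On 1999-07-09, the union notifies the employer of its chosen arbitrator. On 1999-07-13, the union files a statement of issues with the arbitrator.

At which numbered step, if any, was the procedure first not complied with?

Step 1 — counting 79 days from 1999-01-07 (when the grieved event occurs) gives a deadline of 1999-03-27; done 1999-01-08 — timely.
Step 2 — 25 and 46 days from 1999-01-08 (when the written grievance is presented to the supervisor) are 1999-02-02 and 1999-02-23 respectively; done 1999-02-03, which is between those dates.
Step 3 — counting 57 days from 1999-02-24 (end of the 21-day response period, which began when the grievance is advanced to the department head on 1999-02-03) gives a deadline of 1999-04-22; done 1999-02-26 — timely.
Step 4 — must wait 29 days from 1999-02-26 (when the grievance is advanced to the Director), so not before 1999-03-27; done 1999-03-28 — permitted.
Step 5 — 24 and 38 days from 1999-04-29 (end of the 32-day comment period, which began when a grievance meeting is requested on 1999-03-28) are 1999-05-23 and 1999-06-06 respectively; done 1999-05-20 — 3 days before the window opened.
The procedure was therefore not followed at step 5.

Step 5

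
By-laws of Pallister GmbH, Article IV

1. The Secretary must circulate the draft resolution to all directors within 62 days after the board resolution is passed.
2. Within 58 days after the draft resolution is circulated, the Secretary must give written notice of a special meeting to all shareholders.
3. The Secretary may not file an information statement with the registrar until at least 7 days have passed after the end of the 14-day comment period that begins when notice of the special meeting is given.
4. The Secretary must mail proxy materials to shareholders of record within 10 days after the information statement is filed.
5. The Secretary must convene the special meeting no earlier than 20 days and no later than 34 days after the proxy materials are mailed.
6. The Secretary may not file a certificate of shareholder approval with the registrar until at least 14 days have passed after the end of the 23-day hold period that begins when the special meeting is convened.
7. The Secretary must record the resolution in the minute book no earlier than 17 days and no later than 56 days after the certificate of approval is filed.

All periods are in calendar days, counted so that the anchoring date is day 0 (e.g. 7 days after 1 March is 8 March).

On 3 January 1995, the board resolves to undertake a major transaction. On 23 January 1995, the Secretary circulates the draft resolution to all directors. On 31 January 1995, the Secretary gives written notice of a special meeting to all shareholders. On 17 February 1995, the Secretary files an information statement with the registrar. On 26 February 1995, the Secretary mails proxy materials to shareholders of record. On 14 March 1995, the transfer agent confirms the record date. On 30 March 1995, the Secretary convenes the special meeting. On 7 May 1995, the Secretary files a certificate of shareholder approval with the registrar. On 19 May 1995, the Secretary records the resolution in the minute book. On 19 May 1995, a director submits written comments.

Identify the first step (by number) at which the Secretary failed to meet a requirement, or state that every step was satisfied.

Step 3

(1) due by 3 January 1995 + 62 days = 6 March 1995; done 23 January 1995 — timely.
(2) due by 23 January 1995 + 58 days = 22 March 1995; 31 January 1995 is within that limit.
(3) permitted from 14 February 1995 + 7 days = 21 February 1995 onward; acted on 17 February 1995, 4 days prematurely.
The procedure was therefore not followed at step 3.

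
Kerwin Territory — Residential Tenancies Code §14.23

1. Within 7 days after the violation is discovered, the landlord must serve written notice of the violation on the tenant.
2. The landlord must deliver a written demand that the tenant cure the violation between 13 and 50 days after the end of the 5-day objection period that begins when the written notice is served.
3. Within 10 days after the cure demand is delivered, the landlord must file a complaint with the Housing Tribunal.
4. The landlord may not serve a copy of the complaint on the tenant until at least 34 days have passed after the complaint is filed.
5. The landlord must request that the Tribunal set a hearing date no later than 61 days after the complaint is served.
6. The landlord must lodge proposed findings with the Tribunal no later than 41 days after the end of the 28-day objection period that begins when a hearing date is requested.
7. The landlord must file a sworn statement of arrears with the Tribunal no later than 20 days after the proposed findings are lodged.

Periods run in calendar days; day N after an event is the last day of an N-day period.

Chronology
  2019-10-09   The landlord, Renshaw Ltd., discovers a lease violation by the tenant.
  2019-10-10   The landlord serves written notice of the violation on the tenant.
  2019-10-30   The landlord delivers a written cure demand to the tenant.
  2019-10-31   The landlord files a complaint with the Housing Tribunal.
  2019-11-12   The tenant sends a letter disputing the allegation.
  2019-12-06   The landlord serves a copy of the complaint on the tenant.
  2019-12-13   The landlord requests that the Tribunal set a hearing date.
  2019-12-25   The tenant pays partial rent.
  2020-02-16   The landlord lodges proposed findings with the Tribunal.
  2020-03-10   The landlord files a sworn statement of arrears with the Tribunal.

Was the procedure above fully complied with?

No

(1) due by 2019-10-09 + 7 days = 2019-10-16; 2019-10-10 is within that limit.
(2) the permitted window runs from 2019-10-15 + 13 = 2019-10-28 to 2019-10-15 + 50 = 2019-12-04; done 2019-10-30, which is between those dates.
(3) due by 2019-10-30 + 10 days = 2019-11-09; 2019-10-31 is within that limit.
(4) permitted from 2019-10-31 + 34 days = 2019-12-04 onward; 2019-12-06 is on or after that date.
(5) due by 2019-12-06 + 61 days = 2020-02-05; done 2019-12-13 — timely.
(6) due by 2020-01-10 + 41 days = 2020-02-20; 2020-02-16 is within that limit.
(7) due by 2020-02-16 + 20 days = 2020-03-07; 2020-03-10 misses that deadline by 3 days.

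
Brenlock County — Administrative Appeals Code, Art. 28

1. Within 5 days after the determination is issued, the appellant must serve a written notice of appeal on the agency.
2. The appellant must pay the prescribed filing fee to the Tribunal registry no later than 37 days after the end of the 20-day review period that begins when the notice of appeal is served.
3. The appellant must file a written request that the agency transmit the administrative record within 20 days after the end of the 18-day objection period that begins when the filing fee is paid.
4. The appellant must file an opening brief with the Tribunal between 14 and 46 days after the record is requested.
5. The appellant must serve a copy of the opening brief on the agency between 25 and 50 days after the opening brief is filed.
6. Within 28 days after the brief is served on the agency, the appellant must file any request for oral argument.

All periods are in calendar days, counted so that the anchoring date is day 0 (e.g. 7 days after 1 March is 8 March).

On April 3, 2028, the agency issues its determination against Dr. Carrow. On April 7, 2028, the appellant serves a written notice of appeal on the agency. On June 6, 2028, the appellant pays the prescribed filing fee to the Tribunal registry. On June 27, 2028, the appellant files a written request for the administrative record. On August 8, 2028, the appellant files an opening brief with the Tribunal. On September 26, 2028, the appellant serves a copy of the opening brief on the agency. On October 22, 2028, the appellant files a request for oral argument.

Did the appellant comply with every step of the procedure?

No

Step 1 — counting 5 days from April 3, 2028 (when the determination is issued) gives a deadline of April 8, 2028; done April 7, 2028 — timely.
Step 2 — counting 37 days from April 27, 2028 (end of the 20-day review period, which began when the notice of appeal is served on April 7, 2028) gives a deadline of June 3, 2028; done June 6, 2028 — 3 days late.
Later steps need not be reached.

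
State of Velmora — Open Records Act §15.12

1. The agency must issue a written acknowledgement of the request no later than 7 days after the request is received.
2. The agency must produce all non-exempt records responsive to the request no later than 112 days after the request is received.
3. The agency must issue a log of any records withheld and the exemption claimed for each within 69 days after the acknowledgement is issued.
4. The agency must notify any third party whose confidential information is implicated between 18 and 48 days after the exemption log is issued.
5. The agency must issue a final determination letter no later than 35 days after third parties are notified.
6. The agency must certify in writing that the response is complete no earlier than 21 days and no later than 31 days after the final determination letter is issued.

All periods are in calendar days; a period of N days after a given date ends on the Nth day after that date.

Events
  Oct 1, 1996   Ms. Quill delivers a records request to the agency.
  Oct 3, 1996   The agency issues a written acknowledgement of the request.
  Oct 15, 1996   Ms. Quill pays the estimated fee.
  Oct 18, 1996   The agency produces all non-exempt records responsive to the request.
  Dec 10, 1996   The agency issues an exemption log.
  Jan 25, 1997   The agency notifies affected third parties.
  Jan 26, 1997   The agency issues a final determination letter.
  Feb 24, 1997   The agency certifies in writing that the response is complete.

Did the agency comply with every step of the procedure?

Yes

Step 1: 7 days after Oct 1, 1996 (when the request is received) is Oct 8, 1996; completed Oct 3, 1996, before the deadline.
Step 2: 112 days after Oct 1, 1996 (when the request is received) is Jan 21, 1997; completed Oct 18, 1996, before the deadline.
Step 3: 69 days after Oct 3, 1996 (when the acknowledgement is issued) is Dec 11, 1996; done Dec 10, 1996 — timely.
Step 4: the window is 18–48 days after Dec 10, 1996 (when the exemption log is issued), so Dec 28, 1996 through Jan 27, 1997; done Jan 25, 1997, which is between those dates.
Step 5: 35 days after Jan 25, 1997 (when third parties are notified) is Mar 1, 1997; Jan 26, 1997 is within that limit.
Step 6: the window is 21–31 days after Jan 26, 1997 (when the final determination letter is issued), so Feb 16, 1997 through Feb 26, 1997; Feb 24, 1997 falls inside that range.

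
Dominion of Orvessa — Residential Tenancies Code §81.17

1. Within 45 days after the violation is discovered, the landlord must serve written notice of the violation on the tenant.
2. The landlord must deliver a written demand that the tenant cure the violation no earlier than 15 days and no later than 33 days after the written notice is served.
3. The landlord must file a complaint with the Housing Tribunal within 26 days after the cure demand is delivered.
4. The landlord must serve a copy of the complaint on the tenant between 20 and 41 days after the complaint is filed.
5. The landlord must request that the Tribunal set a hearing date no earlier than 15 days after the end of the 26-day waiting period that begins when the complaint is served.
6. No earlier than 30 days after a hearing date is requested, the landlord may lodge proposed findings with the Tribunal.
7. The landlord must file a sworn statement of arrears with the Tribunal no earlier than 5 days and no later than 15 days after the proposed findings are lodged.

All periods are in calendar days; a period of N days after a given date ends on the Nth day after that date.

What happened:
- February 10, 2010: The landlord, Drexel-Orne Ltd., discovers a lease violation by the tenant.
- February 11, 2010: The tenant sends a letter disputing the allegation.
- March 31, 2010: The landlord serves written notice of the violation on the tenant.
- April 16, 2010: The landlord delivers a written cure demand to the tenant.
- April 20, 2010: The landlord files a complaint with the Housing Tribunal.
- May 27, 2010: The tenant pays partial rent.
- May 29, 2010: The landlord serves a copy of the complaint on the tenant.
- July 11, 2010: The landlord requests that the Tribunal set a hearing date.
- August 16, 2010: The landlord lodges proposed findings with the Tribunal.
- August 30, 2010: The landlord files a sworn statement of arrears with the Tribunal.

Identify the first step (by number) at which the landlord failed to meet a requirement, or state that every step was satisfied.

Step 1: 45 days after February 10, 2010 (when the violation is discovered) is March 27, 2010; March 31, 2010 misses that deadline by 4 days.
That is the first point of non-compliance.

Step 1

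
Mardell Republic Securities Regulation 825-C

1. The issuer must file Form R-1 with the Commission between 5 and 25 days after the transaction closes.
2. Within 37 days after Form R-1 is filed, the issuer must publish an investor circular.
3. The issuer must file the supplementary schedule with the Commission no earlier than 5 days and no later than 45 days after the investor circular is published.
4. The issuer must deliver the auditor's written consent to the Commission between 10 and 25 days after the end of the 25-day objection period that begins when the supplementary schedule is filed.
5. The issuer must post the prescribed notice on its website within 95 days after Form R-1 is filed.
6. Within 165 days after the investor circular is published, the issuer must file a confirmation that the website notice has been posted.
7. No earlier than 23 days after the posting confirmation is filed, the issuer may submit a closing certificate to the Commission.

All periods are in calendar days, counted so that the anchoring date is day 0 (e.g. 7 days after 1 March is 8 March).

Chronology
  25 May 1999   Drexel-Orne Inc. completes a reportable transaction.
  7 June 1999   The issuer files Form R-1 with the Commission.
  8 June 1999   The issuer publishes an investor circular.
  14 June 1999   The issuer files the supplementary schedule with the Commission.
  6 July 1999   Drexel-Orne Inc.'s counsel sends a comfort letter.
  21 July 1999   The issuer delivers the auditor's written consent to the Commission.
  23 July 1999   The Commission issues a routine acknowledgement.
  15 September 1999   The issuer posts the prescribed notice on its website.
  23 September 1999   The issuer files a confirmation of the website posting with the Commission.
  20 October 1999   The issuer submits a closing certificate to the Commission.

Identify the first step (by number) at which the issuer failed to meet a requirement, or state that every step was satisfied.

Step 1 — 5 and 25 days from 25 May 1999 (when the transaction closes) are 30 May 1999 and 19 June 1999 respectively; done 7 June 1999 — within the window.
Step 2 — counting 37 days from 7 June 1999 (when Form R-1 is filed) gives a deadline of 14 July 1999; done 8 June 1999 — timely.
Step 3 — 5 and 45 days from 8 June 1999 (when the investor circular is published) are 13 June 1999 and 23 July 1999 respectively; done 14 June 1999, which is between those dates.
Step 4 — 10 and 25 days from 9 July 1999 (end of the 25-day objection period, which began when the supplementary schedule is filed on 14 June 1999) are 19 July 1999 and 3 August 1999 respectively; done 21 July 1999 — within the window.
Step 5 — counting 95 days from 7 June 1999 (when Form R-1 is filed) gives a deadline of 10 September 1999; done 15 September 1999 — 5 days late.
The analysis stops there.

Step 5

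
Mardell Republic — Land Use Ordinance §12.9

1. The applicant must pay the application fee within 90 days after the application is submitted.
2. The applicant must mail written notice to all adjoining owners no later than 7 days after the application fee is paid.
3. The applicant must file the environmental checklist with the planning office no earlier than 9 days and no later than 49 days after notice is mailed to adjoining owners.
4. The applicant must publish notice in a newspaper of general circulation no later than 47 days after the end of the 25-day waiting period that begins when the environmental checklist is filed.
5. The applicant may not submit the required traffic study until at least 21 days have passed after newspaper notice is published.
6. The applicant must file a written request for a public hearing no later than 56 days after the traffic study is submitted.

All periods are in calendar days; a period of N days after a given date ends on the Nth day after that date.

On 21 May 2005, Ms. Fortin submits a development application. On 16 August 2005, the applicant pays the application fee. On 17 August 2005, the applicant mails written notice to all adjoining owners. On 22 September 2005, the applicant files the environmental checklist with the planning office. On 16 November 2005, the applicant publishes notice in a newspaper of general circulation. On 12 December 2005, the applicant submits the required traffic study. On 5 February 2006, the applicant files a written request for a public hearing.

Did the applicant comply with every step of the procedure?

Yes

(1) due by 21 May 2005 + 90 days = 19 August 2005; completed 16 August 2005, before the deadline.
(2) due by 16 August 2005 + 7 days = 23 August 2005; completed 17 August 2005, before the deadline.
(3) the permitted window runs from 17 August 2005 + 9 = 26 August 2005 to 17 August 2005 + 49 = 5 October 2005; 22 September 2005 falls inside that range.
(4) due by 17 October 2005 + 47 days = 3 December 2005; completed 16 November 2005, before the deadline.
(5) permitted from 16 November 2005 + 21 days = 7 December 2005 onward; 12 December 2005 is on or after that date.
(6) due by 12 December 2005 + 56 days = 6 February 2006; done 5 February 2006 — timely.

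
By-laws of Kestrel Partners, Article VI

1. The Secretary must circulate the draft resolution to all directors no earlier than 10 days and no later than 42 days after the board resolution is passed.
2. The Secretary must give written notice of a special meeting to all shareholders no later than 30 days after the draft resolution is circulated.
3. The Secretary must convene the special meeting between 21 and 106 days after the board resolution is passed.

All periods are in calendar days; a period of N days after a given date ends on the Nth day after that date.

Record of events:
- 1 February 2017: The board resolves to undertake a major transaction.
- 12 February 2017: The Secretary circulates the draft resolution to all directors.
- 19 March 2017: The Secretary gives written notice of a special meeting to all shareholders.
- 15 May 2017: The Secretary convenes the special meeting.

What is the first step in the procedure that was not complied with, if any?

Step 2

Step 1 — 10 and 42 days from 1 February 2017 (when the board resolution is passed) are 11 February 2017 and 15 March 2017 respectively; done 12 February 2017, which is between those dates.
Step 2 — counting 30 days from 12 February 2017 (when the draft resolution is circulated) gives a deadline of 14 March 2017; done 19 March 2017 — 5 days late.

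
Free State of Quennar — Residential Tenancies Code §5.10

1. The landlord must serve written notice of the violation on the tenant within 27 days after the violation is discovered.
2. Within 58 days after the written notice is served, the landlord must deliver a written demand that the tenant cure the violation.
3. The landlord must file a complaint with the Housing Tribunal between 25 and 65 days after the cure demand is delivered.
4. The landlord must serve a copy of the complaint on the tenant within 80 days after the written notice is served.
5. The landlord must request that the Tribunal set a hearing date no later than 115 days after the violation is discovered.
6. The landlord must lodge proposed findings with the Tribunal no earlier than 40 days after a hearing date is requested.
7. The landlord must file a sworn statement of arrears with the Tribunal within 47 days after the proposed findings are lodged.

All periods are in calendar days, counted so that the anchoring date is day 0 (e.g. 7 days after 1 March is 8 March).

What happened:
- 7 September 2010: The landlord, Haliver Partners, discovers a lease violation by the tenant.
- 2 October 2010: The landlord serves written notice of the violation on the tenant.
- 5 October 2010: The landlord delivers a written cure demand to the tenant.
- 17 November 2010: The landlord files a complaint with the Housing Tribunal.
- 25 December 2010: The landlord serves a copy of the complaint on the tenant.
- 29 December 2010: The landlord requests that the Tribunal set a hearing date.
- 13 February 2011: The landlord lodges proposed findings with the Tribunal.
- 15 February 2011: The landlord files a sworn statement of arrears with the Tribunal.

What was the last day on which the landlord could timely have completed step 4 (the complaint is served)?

Step 4 runs from 2 October 2010, when the written notice is served. 80 days after 2 October 2010 is 21 December 2010.

21 December 2010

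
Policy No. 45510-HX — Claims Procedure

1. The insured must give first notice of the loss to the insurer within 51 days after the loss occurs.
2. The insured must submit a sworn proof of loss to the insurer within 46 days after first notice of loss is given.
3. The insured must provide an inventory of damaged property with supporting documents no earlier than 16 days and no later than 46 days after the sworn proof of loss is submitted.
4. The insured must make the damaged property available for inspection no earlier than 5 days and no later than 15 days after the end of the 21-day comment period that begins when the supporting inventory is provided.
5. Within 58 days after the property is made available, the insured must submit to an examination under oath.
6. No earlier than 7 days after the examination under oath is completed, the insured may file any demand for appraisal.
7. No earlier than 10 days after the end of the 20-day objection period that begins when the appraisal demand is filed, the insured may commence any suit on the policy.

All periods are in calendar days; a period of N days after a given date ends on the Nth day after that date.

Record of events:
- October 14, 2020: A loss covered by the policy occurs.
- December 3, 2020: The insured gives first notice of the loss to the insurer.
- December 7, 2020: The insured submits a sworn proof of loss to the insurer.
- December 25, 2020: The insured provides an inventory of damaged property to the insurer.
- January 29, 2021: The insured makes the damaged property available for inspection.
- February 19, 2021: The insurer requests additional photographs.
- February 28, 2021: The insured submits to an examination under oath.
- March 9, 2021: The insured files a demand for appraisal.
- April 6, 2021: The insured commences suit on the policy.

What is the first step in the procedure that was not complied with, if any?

(1) due by October 14, 2020 + 51 days = December 4, 2020; completed December 3, 2020, before the deadline.
(2) due by December 3, 2020 + 46 days = January 18, 2021; done December 7, 2020 — timely.
(3) the permitted window runs from December 7, 2020 + 16 = December 23, 2020 to December 7, 2020 + 46 = January 22, 2021; done December 25, 2020, which is between those dates.
(4) the permitted window runs from January 15, 2021 + 5 = January 20, 2021 to January 15, 2021 + 15 = January 30, 2021; January 29, 2021 falls inside that range.
(5) due by January 29, 2021 + 58 days = March 28, 2021; completed February 28, 2021, before the deadline.
(6) permitted from February 28, 2021 + 7 days = March 7, 2021 onward; March 9, 2021 is on or after that date.
(7) permitted from March 29, 2021 + 10 days = April 8, 2021 onward; done April 6, 2021 — 2 days too early.

Step 7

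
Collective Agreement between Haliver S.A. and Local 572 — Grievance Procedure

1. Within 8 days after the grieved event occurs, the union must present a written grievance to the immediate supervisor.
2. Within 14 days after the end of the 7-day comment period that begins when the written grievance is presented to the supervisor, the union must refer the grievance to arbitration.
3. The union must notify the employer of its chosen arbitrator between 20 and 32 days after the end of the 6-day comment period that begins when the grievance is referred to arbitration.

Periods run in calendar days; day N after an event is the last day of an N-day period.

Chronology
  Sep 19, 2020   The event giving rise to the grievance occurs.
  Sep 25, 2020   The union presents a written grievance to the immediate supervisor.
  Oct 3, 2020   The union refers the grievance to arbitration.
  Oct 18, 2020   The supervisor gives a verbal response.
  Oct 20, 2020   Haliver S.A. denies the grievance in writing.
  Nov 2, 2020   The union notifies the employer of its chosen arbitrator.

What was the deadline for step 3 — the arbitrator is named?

The grievance is referred to arbitration on Oct 3, 2020; the 6-day comment period therefore ends Oct 9, 2020, and step 3 runs from that date. The window is 20–32 days after Oct 9, 2020; it closes on Nov 10, 2020.

Nov 10, 2020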